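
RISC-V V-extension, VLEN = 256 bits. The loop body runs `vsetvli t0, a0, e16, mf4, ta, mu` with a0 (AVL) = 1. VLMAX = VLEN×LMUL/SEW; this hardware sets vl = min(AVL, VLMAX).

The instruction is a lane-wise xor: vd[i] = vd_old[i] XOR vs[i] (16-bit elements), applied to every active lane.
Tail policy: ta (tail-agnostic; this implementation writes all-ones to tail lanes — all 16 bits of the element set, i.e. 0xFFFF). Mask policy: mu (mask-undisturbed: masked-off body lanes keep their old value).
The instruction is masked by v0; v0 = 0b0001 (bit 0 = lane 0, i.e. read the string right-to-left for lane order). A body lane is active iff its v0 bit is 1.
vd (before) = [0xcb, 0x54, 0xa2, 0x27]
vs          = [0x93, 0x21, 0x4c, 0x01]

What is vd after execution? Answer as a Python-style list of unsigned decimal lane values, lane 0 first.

vd = [88, 65535, 65535, 65535]

VLMAX = (256 × 1/4) / 16 = 4 lanes
vl = min(AVL, VLMAX) = min(1, 4) = 1
  i=0: xor(0xcb,0x93) → 88
  i=1: tail/ones → 65535
  i=2: tail/ones → 65535
  i=3: tail/ones → 65535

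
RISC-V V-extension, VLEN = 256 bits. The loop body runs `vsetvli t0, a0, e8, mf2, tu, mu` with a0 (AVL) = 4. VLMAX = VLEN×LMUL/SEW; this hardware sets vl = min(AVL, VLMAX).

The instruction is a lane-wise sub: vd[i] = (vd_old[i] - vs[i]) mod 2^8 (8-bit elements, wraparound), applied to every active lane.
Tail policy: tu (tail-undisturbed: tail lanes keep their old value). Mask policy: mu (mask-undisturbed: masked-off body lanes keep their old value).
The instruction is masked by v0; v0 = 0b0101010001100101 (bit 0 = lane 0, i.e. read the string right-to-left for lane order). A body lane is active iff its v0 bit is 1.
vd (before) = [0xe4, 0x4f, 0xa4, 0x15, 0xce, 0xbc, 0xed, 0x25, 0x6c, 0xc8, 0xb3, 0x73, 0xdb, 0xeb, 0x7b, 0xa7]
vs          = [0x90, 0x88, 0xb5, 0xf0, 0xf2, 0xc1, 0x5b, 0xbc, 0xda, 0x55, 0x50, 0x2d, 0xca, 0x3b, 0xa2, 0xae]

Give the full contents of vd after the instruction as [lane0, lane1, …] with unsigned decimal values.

VLMAX = VLEN×LMUL/SEW = 256×1/2/8 = 16
AVL=4 ≤ VLMAX=16, so vl = 4
lane  0: sub(0xe4,0x90) ⇒ 0x54
lane  1: mask-off/keep ⇒ 0x4f
lane  2: sub(0xa4,0xb5) ⇒ 0xef
lane  3: mask-off/keep ⇒ 0x15
lane  4: tail/keep ⇒ 0xce
lane  5: tail/keep ⇒ 0xbc
lane  6: tail/keep ⇒ 0xed
lane  7: tail/keep ⇒ 0x25
lane  8: tail/keep ⇒ 0x6c
lane  9: tail/keep ⇒ 0xc8
lane 10: tail/keep ⇒ 0xb3
lane 11: tail/keep ⇒ 0x73
lane 12: tail/keep ⇒ 0xdb
lane 13: tail/keep ⇒ 0xeb
lane 14: tail/keep ⇒ 0x7b
lane 15: tail/keep ⇒ 0xa7

vd = [84, 79, 239, 21, 206, 188, 237, 37, 108, 200, 179, 115, 219, 235, 123, 167]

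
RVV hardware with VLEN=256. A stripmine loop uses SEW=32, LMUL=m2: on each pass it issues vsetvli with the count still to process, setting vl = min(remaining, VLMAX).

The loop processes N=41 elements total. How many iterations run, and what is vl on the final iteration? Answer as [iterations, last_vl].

[iterations, last_vl] = [3, 9]

lanes per group: 256·2/32 = 16
N=41: ⌈41/16⌉ = 3 iters; last vl = 41 − 2×16 = 9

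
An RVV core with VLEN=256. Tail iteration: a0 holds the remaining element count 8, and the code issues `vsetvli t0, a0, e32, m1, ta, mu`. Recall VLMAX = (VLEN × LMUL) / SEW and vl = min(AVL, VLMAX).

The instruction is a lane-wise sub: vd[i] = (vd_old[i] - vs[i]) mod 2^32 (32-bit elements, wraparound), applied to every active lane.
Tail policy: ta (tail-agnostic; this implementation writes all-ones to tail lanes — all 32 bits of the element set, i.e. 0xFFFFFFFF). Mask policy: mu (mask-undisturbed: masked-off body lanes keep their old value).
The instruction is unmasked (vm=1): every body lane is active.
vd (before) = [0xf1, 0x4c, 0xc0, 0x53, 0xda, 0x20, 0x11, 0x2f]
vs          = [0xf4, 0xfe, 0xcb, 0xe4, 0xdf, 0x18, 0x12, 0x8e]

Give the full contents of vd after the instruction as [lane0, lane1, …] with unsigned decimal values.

VLMAX = VLEN×LMUL/SEW = 256×1/32 = 8
AVL=8 ≤ VLMAX=8, so vl = 8
  i=0: sub(0xf1,0xf4) → 4294967293
  i=1: sub(0x4c,0xfe) → 4294967118
  i=2: sub(0xc0,0xcb) → 4294967285
  i=3: sub(0x53,0xe4) → 4294967151
  i=4: sub(0xda,0xdf) → 4294967291
  i=5: sub(0x20,0x18) → 8
  i=6: sub(0x11,0x12) → 4294967295
  i=7: sub(0x2f,0x8e) → 4294967201

vd = [4294967293, 4294967118, 4294967285, 4294967151, 4294967291, 8, 4294967295, 4294967201]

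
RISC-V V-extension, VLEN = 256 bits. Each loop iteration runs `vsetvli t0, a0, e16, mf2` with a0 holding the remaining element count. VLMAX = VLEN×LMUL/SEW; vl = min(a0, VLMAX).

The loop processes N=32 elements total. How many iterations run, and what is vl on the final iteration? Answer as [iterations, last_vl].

[iterations, last_vl] = [4, 8]

VLMAX = VLEN×LMUL/SEW = 256×1/2/16 = 8
iterations = ceil(32/8) = 4; final-pass vl = 8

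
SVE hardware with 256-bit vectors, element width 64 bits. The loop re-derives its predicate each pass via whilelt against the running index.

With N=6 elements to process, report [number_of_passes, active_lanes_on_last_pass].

[iterations, last_vl] = [2, 2]

lane count: 256 div 64 = 4
iterations = ceil(6/4) = 2; final-pass vl = 2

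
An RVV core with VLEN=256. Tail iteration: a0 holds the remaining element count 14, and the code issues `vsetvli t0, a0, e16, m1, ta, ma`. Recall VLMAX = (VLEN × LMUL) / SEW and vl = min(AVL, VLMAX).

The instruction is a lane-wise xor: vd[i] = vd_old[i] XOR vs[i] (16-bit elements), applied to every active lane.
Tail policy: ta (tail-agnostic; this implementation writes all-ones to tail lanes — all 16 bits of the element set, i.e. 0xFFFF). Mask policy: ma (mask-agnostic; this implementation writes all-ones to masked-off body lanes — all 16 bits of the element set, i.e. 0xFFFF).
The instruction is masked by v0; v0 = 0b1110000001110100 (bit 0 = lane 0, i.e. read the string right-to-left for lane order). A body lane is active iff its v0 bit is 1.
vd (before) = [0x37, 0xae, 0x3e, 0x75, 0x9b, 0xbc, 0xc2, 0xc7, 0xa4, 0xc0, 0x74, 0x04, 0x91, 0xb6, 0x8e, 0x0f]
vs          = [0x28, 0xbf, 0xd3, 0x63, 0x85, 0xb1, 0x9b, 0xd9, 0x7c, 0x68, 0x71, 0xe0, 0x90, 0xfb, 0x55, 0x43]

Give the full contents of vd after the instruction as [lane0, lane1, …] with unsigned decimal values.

vd = [65535, 65535, 237, 65535, 30, 13, 89, 65535, 65535, 65535, 65535, 65535, 65535, 77, 65535, 65535]

VLMAX = (256 × 1) / 16 = 16 lanes
vl = min(AVL, VLMAX) = min(14, 16) = 14
vd[0] mask-off/ones -> 0xffff
vd[1] mask-off/ones -> 0xffff
vd[2] xor(0x3e,0xd3) -> 0xed
vd[3] mask-off/ones -> 0xffff
vd[4] xor(0x9b,0x85) -> 0x1e
vd[5] xor(0xbc,0xb1) -> 0x0d
vd[6] xor(0xc2,0x9b) -> 0x59
vd[7] mask-off/ones -> 0xffff
vd[8] mask-off/ones -> 0xffff
vd[9] mask-off/ones -> 0xffff
vd[10] mask-off/ones -> 0xffff
vd[11] mask-off/ones -> 0xffff
vd[12] mask-off/ones -> 0xffff
vd[13] xor(0xb6,0xfb) -> 0x4d
vd[14] tail/ones -> 0xffff
vd[15] tail/ones -> 0xffff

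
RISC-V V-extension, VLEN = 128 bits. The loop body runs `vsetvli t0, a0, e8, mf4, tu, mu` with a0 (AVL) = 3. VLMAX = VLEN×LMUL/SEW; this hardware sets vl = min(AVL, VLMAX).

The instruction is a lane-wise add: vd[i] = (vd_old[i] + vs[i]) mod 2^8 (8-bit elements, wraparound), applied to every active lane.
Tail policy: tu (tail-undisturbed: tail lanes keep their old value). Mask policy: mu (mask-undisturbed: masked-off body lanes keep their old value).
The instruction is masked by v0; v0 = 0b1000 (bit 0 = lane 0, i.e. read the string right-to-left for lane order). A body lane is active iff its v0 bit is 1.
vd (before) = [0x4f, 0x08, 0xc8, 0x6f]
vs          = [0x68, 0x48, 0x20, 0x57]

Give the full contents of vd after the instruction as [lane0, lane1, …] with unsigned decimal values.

VLMAX = VLEN×LMUL/SEW = 128×1/4/8 = 4
AVL=3 ≤ VLMAX=4, so vl = 3
lane  0: mask-off/keep ⇒ 0x4f
lane  1: mask-off/keep ⇒ 0x08
lane  2: mask-off/keep ⇒ 0xc8
lane  3: tail/keep ⇒ 0x6f

vd = [79, 8, 200, 111]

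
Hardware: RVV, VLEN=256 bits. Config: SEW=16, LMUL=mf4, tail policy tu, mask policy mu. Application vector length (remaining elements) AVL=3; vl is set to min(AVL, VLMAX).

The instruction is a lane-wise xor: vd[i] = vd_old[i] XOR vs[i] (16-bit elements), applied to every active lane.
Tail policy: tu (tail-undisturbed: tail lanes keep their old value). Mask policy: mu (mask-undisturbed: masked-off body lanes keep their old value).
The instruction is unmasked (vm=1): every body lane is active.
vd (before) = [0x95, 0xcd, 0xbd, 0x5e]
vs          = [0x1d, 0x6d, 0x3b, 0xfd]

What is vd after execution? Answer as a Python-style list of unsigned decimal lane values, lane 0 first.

VLMAX = (256 × 1/4) / 16 = 4 lanes
AVL=3 ≤ VLMAX=4, so vl = 3
vd[0] xor(0x95,0x1d) -> 0x88
vd[1] xor(0xcd,0x6d) -> 0xa0
vd[2] xor(0xbd,0x3b) -> 0x86
vd[3] tail/keep -> 0x5e

vd = [136, 160, 134, 94]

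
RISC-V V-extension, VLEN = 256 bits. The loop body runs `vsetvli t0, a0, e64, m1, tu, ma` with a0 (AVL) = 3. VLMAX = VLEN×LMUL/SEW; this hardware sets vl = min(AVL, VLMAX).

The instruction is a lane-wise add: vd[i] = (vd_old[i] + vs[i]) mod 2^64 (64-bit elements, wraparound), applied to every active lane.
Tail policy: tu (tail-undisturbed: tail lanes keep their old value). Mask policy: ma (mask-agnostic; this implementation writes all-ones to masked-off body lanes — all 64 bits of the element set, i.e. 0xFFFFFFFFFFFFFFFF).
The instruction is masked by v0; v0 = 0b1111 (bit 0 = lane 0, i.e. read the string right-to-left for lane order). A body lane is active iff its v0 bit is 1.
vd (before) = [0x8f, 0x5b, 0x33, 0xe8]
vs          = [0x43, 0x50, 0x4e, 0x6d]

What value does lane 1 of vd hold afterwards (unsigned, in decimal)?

vd[1] = 171

VLMAX = (256 × 1) / 64 = 4 lanes
vl ← min(3, 4) = 3
vd[0] add(0x8f,0x43) -> 0xd2
vd[1] add(0x5b,0x50) -> 0xab
vd[2] add(0x33,0x4e) -> 0x81
vd[3] tail/keep -> 0xe8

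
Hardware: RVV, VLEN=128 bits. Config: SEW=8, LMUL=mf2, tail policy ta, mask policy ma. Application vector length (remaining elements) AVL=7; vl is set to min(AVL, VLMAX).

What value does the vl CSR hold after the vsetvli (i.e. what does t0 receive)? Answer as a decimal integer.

VLMAX = (128 × 1/2) / 8 = 8 lanes
vl = min(AVL, VLMAX) = min(7, 8) = 7

vl = 7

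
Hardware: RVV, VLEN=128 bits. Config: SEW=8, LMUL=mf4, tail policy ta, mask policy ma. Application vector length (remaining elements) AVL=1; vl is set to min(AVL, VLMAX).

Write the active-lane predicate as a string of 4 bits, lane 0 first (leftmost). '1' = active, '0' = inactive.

predicate = 1000

VLMAX = VLEN×LMUL/SEW = 128×1/4/8 = 4
vl ← min(1, 4) = 1
bits (lane 0 leftmost): 1000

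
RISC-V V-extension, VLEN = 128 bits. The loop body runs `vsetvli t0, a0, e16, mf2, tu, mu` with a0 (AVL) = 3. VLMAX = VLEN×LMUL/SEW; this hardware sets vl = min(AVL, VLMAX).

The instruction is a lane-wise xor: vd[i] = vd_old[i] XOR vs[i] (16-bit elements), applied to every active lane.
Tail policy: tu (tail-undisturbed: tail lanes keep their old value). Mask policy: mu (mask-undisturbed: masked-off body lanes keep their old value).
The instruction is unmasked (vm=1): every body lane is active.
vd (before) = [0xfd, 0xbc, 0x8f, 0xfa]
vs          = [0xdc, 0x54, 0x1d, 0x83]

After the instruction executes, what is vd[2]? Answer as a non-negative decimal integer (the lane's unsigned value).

VLMAX = (128 × 1/2) / 16 = 4 lanes
vl ← min(3, 4) = 3
lane  0: xor(0xfd,0xdc) ⇒ 0x21
lane  1: xor(0xbc,0x54) ⇒ 0xe8
lane  2: xor(0x8f,0x1d) ⇒ 0x92
lane  3: tail/keep ⇒ 0xfa

vd[2] = 146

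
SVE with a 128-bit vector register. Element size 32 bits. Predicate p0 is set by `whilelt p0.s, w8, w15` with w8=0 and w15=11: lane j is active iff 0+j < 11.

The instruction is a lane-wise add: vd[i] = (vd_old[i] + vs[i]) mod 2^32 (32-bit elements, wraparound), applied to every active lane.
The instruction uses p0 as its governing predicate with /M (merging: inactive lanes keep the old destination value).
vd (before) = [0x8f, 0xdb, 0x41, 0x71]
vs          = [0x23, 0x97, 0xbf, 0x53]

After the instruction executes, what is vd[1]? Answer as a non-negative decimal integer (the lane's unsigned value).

128-bit reg / 32-bit elem → 4 lanes
p0[j] = (0+j < 11); true for j=0..3 → 4 lanes set
lane  0: add(0x8f,0x23) ⇒ 0xb2
lane  1: add(0xdb,0x97) ⇒ 0x172
lane  2: add(0x41,0xbf) ⇒ 0x100
lane  3: add(0x71,0x53) ⇒ 0xc4

vd[1] = 370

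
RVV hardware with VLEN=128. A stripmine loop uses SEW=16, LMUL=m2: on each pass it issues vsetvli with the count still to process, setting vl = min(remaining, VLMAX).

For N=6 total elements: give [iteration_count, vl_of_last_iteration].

[iterations, last_vl] = [1, 6]

VLMAX = VLEN×LMUL/SEW = 128×2/16 = 16
6 elements at 16/iter → 1 passes, remainder 6 on the last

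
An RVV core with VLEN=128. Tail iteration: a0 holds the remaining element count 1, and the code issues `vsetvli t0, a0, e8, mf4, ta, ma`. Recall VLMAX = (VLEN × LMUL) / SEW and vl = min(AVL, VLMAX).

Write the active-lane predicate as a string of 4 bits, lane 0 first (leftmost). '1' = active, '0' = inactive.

lanes per group: 128·1/4/8 = 4
AVL=1 ≤ VLMAX=4, so vl = 1
bits (lane 0 leftmost): 1000

predicate = 1000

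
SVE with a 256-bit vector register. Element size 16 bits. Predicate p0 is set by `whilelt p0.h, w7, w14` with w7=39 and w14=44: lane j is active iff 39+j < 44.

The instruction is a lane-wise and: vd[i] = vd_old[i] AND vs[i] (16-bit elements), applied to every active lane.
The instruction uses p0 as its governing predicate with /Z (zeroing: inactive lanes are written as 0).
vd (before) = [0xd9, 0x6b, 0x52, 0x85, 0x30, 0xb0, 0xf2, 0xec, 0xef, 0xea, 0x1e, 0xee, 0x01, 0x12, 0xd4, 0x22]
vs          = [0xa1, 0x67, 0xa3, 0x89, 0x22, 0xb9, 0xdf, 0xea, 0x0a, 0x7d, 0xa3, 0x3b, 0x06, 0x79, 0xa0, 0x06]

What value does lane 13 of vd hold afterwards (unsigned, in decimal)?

256-bit reg / 16-bit elem → 16 lanes
active while 39+j < 44, i.e. j ∈ [0,5) capped at 16 ⇒ 5
vd[0] and(0xd9,0xa1) -> 0x81
vd[1] and(0x6b,0x67) -> 0x63
vd[2] and(0x52,0xa3) -> 0x02
vd[3] and(0x85,0x89) -> 0x81
vd[4] and(0x30,0x22) -> 0x20
vd[5] tail/zero -> 0x00
vd[6] tail/zero -> 0x00
vd[7] tail/zero -> 0x00
vd[8] tail/zero -> 0x00
vd[9] tail/zero -> 0x00
vd[10] tail/zero -> 0x00
vd[11] tail/zero -> 0x00
vd[12] tail/zero -> 0x00
vd[13] tail/zero -> 0x00
vd[14] tail/zero -> 0x00
vd[15] tail/zero -> 0x00

vd[13] = 0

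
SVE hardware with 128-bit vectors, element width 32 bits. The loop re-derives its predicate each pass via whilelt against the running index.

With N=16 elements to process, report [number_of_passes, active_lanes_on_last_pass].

register lanes = 128/32 = 4
16 elements at 4/iter → 4 passes, remainder 4 on the last

[iterations, last_vl] = [4, 4]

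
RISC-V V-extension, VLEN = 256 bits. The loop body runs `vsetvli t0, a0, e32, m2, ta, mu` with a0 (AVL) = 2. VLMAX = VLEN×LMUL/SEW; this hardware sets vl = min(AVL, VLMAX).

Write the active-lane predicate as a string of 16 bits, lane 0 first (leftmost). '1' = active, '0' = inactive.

predicate = 1100000000000000

VLMAX = VLEN×LMUL/SEW = 256×2/32 = 16
AVL=2 ≤ VLMAX=16, so vl = 2
bits (lane 0 leftmost): 1100000000000000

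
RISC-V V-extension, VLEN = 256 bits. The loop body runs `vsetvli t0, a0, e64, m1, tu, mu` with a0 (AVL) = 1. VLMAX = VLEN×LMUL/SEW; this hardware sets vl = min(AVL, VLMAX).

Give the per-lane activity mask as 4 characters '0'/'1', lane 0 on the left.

VLMAX = (256 × 1) / 64 = 4 lanes
vl ← min(1, 4) = 1
bits (lane 0 leftmost): 1000

predicate = 1000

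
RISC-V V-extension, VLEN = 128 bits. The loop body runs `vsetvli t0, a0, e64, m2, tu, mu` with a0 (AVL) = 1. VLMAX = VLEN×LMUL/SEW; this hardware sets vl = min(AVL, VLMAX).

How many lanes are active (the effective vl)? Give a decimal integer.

vl = 1

VLMAX = (128 × 2) / 64 = 4 lanes
vl = min(AVL, VLMAX) = min(1, 4) = 1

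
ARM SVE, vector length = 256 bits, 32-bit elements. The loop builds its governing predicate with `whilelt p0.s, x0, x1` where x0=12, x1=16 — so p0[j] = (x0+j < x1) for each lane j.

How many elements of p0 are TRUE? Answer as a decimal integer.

256-bit reg / 32-bit elem → 8 lanes
active while 12+j < 16, i.e. j ∈ [0,4) capped at 8 ⇒ 4

vl = 4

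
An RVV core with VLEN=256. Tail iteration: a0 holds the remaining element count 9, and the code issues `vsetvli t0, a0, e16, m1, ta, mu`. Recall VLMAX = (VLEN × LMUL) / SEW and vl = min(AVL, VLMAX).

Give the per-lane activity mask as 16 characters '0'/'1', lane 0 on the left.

predicate = 1111111110000000

VLMAX = VLEN×LMUL/SEW = 256×1/16 = 16
AVL=9 ≤ VLMAX=16, so vl = 9
bits (lane 0 leftmost): 1111111110000000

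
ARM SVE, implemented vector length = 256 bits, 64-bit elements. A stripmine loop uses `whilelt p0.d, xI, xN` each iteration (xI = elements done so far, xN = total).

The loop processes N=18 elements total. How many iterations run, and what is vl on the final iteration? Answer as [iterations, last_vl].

[iterations, last_vl] = [5, 2]

register lanes = 256/64 = 4
18 elements at 4/iter → 5 passes, remainder 2 on the last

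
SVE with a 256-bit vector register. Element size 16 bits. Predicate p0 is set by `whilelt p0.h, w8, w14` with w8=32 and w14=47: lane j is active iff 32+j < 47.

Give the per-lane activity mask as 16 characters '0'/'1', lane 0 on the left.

register lanes = 256/16 = 16
whilelt: lane j active iff 32+j < 47 → j < 15 → 15 active
bits (lane 0 leftmost): 1111111111111110

predicate = 1111111111111110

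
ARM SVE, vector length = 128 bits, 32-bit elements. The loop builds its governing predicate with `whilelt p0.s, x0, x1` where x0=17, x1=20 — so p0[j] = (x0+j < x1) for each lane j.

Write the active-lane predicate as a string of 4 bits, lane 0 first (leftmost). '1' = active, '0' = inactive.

predicate = 1110

128-bit reg / 32-bit elem → 4 lanes
whilelt: lane j active iff 17+j < 20 → j < 3 → 3 active
bits (lane 0 leftmost): 1110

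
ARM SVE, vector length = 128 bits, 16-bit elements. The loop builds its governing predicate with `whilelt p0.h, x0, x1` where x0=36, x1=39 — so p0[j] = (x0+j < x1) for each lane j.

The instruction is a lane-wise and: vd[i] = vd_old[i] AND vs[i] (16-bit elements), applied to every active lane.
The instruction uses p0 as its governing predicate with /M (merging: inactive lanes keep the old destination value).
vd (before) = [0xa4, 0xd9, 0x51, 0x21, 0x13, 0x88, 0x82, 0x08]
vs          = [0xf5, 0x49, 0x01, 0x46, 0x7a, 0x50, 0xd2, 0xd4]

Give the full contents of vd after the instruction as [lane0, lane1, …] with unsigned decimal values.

lane count: 128 div 16 = 8
p0[j] = (36+j < 39); true for j=0..2 → 3 lanes set
lane  0: and(0xa4,0xf5) ⇒ 0xa4
lane  1: and(0xd9,0x49) ⇒ 0x49
lane  2: and(0x51,0x01) ⇒ 0x01
lane  3: tail/keep ⇒ 0x21
lane  4: tail/keep ⇒ 0x13
lane  5: tail/keep ⇒ 0x88
lane  6: tail/keep ⇒ 0x82
lane  7: tail/keep ⇒ 0x08

vd = [164, 73, 1, 33, 19, 136, 130, 8]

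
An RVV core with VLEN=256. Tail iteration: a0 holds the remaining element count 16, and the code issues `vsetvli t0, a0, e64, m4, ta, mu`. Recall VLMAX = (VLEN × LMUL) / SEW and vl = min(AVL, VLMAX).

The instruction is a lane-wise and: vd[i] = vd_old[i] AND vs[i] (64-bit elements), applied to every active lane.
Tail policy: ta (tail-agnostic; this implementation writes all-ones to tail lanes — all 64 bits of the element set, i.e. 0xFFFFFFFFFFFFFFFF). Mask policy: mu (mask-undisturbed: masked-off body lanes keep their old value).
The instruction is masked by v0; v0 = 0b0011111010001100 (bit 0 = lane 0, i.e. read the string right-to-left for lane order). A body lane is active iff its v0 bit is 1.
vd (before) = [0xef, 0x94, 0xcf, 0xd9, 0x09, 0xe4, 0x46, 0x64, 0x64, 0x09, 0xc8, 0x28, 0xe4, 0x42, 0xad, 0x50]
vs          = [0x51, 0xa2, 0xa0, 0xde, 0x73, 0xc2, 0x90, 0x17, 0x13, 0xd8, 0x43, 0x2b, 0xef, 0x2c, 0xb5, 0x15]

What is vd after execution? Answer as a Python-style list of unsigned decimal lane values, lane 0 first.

VLMAX = (256 × 4) / 64 = 16 lanes
vl ← min(16, 16) = 16
  i=0: mask-off/keep → 239
  i=1: mask-off/keep → 148
  i=2: and(0xcf,0xa0) → 128
  i=3: and(0xd9,0xde) → 216
  i=4: mask-off/keep → 9
  i=5: mask-off/keep → 228
  i=6: mask-off/keep → 70
  i=7: and(0x64,0x17) → 4
  i=8: mask-off/keep → 100
  i=9: and(0x09,0xd8) → 8
  i=10: and(0xc8,0x43) → 64
  i=11: and(0x28,0x2b) → 40
  i=12: and(0xe4,0xef) → 228
  i=13: and(0x42,0x2c) → 0
  i=14: mask-off/keep → 173
  i=15: mask-off/keep → 80

vd = [239, 148, 128, 216, 9, 228, 70, 4, 100, 8, 64, 40, 228, 0, 173, 80]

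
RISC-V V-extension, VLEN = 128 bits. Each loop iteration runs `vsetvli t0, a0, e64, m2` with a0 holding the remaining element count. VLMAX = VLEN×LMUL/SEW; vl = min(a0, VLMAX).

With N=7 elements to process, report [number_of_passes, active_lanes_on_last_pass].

[iterations, last_vl] = [2, 3]

VLMAX = VLEN×LMUL/SEW = 128×2/64 = 4
7 elements at 4/iter → 2 passes, remainder 3 on the last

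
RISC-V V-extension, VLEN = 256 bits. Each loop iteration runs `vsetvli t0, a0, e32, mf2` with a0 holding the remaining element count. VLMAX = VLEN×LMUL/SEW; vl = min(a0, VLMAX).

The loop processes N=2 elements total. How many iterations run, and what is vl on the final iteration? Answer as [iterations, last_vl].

VLMAX = (256 × 1/2) / 32 = 4 lanes
2 elements at 4/iter → 1 passes, remainder 2 on the last

[iterations, last_vl] = [1, 2]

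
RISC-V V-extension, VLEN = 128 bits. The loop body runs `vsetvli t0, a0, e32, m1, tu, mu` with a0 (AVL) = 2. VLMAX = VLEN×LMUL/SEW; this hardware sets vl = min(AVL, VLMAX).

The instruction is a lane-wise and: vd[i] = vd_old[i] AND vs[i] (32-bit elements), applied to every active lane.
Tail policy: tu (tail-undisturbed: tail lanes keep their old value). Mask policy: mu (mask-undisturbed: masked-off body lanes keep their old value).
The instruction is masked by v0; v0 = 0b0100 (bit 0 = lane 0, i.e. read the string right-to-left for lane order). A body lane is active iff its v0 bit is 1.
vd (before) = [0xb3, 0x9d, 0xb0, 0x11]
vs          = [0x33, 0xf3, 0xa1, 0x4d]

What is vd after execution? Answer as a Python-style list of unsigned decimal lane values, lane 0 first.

vd = [179, 157, 176, 17]

VLMAX = VLEN×LMUL/SEW = 128×1/32 = 4
vl ← min(2, 4) = 2
lane  0: mask-off/keep ⇒ 0xb3
lane  1: mask-off/keep ⇒ 0x9d
lane  2: tail/keep ⇒ 0xb0
lane  3: tail/keep ⇒ 0x11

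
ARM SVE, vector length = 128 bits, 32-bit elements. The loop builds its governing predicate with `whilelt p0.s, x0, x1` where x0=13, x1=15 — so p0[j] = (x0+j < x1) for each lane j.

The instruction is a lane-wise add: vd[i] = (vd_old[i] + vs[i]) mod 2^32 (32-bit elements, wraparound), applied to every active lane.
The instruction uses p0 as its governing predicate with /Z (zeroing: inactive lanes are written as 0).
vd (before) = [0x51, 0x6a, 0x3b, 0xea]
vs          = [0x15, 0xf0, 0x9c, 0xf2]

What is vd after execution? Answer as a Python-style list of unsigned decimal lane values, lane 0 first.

register lanes = 128/32 = 4
whilelt: lane j active iff 13+j < 15 → j < 2 → 2 active
vd[0] add(0x51,0x15) -> 0x66
vd[1] add(0x6a,0xf0) -> 0x15a
vd[2] tail/zero -> 0x00
vd[3] tail/zero -> 0x00

vd = [102, 346, 0, 0]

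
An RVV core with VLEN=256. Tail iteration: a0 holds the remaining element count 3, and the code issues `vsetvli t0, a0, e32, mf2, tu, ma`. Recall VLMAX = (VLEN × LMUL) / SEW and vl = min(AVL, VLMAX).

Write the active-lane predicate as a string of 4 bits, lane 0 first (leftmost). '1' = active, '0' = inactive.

lanes per group: 256·1/2/32 = 4
vl = min(AVL, VLMAX) = min(3, 4) = 3
bits (lane 0 leftmost): 1110

predicate = 1110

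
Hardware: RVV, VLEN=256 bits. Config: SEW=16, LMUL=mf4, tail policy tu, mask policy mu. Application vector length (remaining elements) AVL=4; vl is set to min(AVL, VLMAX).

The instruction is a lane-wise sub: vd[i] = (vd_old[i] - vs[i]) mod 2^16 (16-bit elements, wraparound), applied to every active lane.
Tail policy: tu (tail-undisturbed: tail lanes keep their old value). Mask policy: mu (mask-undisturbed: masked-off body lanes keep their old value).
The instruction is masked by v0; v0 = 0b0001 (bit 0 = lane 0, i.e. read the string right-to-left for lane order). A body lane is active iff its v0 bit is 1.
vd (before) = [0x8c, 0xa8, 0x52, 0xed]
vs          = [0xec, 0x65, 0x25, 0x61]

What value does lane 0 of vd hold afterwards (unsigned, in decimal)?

VLMAX = VLEN×LMUL/SEW = 256×1/4/16 = 4
vl ← min(4, 4) = 4
vd[0] sub(0x8c,0xec) -> 0xffa0
vd[1] mask-off/keep -> 0xa8
vd[2] mask-off/keep -> 0x52
vd[3] mask-off/keep -> 0xed

vd[0] = 65440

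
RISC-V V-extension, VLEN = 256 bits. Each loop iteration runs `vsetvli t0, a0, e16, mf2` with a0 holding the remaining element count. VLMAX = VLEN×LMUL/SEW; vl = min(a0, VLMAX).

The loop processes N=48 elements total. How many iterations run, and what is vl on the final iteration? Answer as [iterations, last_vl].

[iterations, last_vl] = [6, 8]

VLMAX = VLEN×LMUL/SEW = 256×1/2/16 = 8
48 elements at 8/iter → 6 passes, remainder 8 on the last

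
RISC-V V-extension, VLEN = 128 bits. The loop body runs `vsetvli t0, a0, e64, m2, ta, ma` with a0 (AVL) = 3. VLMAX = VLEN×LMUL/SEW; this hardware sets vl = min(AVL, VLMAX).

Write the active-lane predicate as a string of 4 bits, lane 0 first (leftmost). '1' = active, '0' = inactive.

predicate = 1110

VLMAX = VLEN×LMUL/SEW = 128×2/64 = 4
vl = min(AVL, VLMAX) = min(3, 4) = 3
bits (lane 0 leftmost): 1110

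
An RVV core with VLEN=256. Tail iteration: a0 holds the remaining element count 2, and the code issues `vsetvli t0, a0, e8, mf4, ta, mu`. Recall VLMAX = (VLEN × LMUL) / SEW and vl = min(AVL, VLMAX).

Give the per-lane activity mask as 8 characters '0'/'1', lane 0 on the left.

VLMAX = VLEN×LMUL/SEW = 256×1/4/8 = 8
vl ← min(2, 8) = 2
bits (lane 0 leftmost): 11000000

predicate = 11000000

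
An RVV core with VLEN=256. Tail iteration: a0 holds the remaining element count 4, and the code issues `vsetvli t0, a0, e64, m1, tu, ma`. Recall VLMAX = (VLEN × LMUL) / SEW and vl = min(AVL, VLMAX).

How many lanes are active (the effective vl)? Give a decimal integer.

vl = 4

VLMAX = VLEN×LMUL/SEW = 256×1/64 = 4
vl ← min(4, 4) = 4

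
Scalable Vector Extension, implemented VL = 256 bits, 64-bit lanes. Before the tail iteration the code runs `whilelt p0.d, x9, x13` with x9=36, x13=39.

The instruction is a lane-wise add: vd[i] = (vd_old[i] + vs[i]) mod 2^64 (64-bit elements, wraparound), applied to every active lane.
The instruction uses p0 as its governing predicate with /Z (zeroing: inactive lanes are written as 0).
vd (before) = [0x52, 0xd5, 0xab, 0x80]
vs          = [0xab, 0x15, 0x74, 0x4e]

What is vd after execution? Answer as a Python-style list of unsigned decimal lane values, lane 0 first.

256-bit reg / 64-bit elem → 4 lanes
active while 36+j < 39, i.e. j ∈ [0,3) capped at 4 ⇒ 3
[0] add(0x52,0xab) = 0xfd
[1] add(0xd5,0x15) = 0xea
[2] add(0xab,0x74) = 0x11f
[3] tail/zero = 0x00

vd = [253, 234, 287, 0]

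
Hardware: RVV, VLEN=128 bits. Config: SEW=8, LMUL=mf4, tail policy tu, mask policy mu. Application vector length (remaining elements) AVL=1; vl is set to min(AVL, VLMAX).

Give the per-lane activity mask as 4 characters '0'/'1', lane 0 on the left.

VLMAX = (128 × 1/4) / 8 = 4 lanes
AVL=1 ≤ VLMAX=4, so vl = 1
bits (lane 0 leftmost): 1000

predicate = 1000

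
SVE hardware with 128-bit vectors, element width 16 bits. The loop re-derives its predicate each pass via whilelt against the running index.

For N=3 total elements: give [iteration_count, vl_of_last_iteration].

[iterations, last_vl] = [1, 3]

register lanes = 128/16 = 8
iterations = ceil(3/8) = 1; final-pass vl = 3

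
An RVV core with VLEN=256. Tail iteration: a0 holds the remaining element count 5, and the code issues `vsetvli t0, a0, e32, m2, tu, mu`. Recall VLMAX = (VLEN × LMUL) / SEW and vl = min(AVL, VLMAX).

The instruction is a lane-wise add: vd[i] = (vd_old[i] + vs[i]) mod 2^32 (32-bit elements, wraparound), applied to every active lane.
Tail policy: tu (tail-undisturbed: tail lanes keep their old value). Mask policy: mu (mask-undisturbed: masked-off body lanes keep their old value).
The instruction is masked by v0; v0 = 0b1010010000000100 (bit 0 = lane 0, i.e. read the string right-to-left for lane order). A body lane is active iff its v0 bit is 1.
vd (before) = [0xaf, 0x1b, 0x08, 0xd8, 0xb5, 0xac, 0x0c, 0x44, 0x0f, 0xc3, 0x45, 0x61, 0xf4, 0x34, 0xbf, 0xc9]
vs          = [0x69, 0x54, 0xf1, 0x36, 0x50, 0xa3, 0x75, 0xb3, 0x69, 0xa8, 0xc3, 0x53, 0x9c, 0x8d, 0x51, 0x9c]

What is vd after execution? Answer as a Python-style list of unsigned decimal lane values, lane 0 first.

VLMAX = (256 × 2) / 32 = 16 lanes
vl = min(AVL, VLMAX) = min(5, 16) = 5
vd[0] mask-off/keep -> 0xaf
vd[1] mask-off/keep -> 0x1b
vd[2] add(0x08,0xf1) -> 0xf9
vd[3] mask-off/keep -> 0xd8
vd[4] mask-off/keep -> 0xb5
vd[5] tail/keep -> 0xac
vd[6] tail/keep -> 0x0c
vd[7] tail/keep -> 0x44
vd[8] tail/keep -> 0x0f
vd[9] tail/keep -> 0xc3
vd[10] tail/keep -> 0x45
vd[11] tail/keep -> 0x61
vd[12] tail/keep -> 0xf4
vd[13] tail/keep -> 0x34
vd[14] tail/keep -> 0xbf
vd[15] tail/keep -> 0xc9

vd = [175, 27, 249, 216, 181, 172, 12, 68, 15, 195, 69, 97, 244, 52, 191, 201]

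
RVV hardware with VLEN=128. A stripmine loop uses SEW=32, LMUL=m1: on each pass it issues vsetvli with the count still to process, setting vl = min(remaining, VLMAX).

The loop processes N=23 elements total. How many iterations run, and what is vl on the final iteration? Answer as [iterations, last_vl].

VLMAX = VLEN×LMUL/SEW = 128×1/32 = 4
23 elements at 4/iter → 6 passes, remainder 3 on the last

[iterations, last_vl] = [6, 3]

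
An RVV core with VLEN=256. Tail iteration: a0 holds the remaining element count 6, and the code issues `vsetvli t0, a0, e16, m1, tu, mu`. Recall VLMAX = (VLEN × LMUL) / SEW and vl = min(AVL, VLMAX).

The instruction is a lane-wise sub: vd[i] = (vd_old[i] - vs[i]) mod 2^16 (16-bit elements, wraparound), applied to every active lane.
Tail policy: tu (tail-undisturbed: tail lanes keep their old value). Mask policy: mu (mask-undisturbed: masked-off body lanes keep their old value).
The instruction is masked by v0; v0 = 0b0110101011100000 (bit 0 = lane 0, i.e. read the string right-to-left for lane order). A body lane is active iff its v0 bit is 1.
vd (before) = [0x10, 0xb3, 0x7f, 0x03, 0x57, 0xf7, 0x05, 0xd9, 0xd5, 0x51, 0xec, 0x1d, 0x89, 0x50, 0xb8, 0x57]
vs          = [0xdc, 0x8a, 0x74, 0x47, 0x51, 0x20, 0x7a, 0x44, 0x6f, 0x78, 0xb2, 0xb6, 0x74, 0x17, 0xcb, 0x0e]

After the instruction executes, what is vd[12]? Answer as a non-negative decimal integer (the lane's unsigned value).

vd[12] = 137

VLMAX = (256 × 1) / 16 = 16 lanes
vl = min(AVL, VLMAX) = min(6, 16) = 6
lane  0: mask-off/keep ⇒ 0x10
lane  1: mask-off/keep ⇒ 0xb3
lane  2: mask-off/keep ⇒ 0x7f
lane  3: mask-off/keep ⇒ 0x03
lane  4: mask-off/keep ⇒ 0x57
lane  5: sub(0xf7,0x20) ⇒ 0xd7
lane  6: tail/keep ⇒ 0x05
lane  7: tail/keep ⇒ 0xd9
lane  8: tail/keep ⇒ 0xd5
lane  9: tail/keep ⇒ 0x51
lane 10: tail/keep ⇒ 0xec
lane 11: tail/keep ⇒ 0x1d
lane 12: tail/keep ⇒ 0x89
lane 13: tail/keep ⇒ 0x50
lane 14: tail/keep ⇒ 0xb8
lane 15: tail/keep ⇒ 0x57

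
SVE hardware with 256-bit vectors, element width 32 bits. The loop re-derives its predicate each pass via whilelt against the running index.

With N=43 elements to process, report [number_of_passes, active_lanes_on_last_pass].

[iterations, last_vl] = [6, 3]

256-bit reg / 32-bit elem → 8 lanes
N=43: ⌈43/8⌉ = 6 iters; last vl = 43 − 5×8 = 3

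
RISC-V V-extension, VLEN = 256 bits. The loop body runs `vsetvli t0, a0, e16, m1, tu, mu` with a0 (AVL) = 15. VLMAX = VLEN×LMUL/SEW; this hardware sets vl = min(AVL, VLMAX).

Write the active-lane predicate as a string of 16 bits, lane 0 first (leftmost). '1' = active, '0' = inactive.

VLMAX = VLEN×LMUL/SEW = 256×1/16 = 16
vl = min(AVL, VLMAX) = min(15, 16) = 15
bits (lane 0 leftmost): 1111111111111110

predicate = 1111111111111110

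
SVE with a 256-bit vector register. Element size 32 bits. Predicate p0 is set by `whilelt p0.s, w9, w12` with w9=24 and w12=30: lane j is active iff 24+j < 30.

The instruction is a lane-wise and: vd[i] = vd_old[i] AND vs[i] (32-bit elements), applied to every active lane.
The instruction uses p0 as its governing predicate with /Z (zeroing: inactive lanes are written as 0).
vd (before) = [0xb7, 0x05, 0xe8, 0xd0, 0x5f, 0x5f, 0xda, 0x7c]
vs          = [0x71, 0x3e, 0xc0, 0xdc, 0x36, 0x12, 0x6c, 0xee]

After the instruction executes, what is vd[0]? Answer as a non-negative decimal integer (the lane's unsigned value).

256-bit reg / 32-bit elem → 8 lanes
active while 24+j < 30, i.e. j ∈ [0,6) capped at 8 ⇒ 6
lane  0: and(0xb7,0x71) ⇒ 0x31
lane  1: and(0x05,0x3e) ⇒ 0x04
lane  2: and(0xe8,0xc0) ⇒ 0xc0
lane  3: and(0xd0,0xdc) ⇒ 0xd0
lane  4: and(0x5f,0x36) ⇒ 0x16
lane  5: and(0x5f,0x12) ⇒ 0x12
lane  6: tail/zero ⇒ 0x00
lane  7: tail/zero ⇒ 0x00

vd[0] = 49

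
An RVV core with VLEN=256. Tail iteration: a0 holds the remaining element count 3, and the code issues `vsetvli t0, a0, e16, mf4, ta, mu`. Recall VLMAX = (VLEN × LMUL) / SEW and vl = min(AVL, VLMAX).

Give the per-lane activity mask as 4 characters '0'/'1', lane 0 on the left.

predicate = 1110

VLMAX = (256 × 1/4) / 16 = 4 lanes
AVL=3 ≤ VLMAX=4, so vl = 3
bits (lane 0 leftmost): 1110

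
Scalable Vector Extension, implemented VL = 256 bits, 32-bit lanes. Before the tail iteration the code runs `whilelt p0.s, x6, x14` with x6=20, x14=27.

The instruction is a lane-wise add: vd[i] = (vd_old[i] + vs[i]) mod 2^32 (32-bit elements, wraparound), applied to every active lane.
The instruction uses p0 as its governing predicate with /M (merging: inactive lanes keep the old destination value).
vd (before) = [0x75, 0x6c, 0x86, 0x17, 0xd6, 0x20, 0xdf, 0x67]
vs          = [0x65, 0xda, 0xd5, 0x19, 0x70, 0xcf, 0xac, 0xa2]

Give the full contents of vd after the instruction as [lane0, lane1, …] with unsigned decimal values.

register lanes = 256/32 = 8
active while 20+j < 27, i.e. j ∈ [0,7) capped at 8 ⇒ 7
  i=0: add(0x75,0x65) → 218
  i=1: add(0x6c,0xda) → 326
  i=2: add(0x86,0xd5) → 347
  i=3: add(0x17,0x19) → 48
  i=4: add(0xd6,0x70) → 326
  i=5: add(0x20,0xcf) → 239
  i=6: add(0xdf,0xac) → 395
  i=7: tail/keep → 103

vd = [218, 326, 347, 48, 326, 239, 395, 103]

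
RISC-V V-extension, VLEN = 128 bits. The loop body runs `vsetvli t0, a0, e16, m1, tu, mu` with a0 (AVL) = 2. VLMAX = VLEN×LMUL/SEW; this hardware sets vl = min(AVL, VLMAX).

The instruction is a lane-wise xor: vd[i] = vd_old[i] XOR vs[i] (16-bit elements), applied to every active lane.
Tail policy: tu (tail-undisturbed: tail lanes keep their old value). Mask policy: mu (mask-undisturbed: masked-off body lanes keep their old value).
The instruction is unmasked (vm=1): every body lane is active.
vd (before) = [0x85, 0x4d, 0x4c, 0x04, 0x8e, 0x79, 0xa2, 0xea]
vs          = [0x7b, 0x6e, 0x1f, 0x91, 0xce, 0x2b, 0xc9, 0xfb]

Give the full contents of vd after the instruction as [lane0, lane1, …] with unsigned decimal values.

vd = [254, 35, 76, 4, 142, 121, 162, 234]

VLMAX = (128 × 1) / 16 = 8 lanes
vl ← min(2, 8) = 2
[0] xor(0x85,0x7b) = 0xfe
[1] xor(0x4d,0x6e) = 0x23
[2] tail/keep = 0x4c
[3] tail/keep = 0x04
[4] tail/keep = 0x8e
[5] tail/keep = 0x79
[6] tail/keep = 0xa2
[7] tail/keep = 0xea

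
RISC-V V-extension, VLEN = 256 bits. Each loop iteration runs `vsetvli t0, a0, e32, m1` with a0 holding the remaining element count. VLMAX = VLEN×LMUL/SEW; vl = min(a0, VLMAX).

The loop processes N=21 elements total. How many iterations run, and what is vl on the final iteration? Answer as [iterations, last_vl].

[iterations, last_vl] = [3, 5]

VLMAX = (256 × 1) / 32 = 8 lanes
21 elements at 8/iter → 3 passes, remainder 5 on the last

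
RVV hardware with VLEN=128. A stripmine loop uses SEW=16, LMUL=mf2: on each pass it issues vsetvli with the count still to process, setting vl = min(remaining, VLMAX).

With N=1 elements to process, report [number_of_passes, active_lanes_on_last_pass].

lanes per group: 128·1/2/16 = 4
N=1: ⌈1/4⌉ = 1 iters; last vl = 1 − 0×4 = 1

[iterations, last_vl] = [1, 1]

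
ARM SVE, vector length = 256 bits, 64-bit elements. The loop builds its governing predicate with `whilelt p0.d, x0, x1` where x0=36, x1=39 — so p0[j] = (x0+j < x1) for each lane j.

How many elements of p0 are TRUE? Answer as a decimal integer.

register lanes = 256/64 = 4
p0[j] = (36+j < 39); true for j=0..2 → 3 lanes set

vl = 3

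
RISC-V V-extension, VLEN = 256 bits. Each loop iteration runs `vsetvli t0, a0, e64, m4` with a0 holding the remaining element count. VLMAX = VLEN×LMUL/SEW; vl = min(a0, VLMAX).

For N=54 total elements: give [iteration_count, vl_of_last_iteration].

lanes per group: 256·4/64 = 16
N=54: ⌈54/16⌉ = 4 iters; last vl = 54 − 3×16 = 6

[iterations, last_vl] = [4, 6]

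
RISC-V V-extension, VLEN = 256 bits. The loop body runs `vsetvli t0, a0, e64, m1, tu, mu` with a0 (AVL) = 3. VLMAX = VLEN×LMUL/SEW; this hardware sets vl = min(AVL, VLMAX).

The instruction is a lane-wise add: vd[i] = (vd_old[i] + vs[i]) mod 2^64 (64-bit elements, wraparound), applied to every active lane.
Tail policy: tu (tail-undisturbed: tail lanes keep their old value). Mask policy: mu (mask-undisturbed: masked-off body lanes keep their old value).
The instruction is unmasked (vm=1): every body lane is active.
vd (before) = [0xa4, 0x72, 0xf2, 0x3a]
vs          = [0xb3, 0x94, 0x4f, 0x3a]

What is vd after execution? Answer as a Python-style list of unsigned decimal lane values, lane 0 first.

lanes per group: 256·1/64 = 4
AVL=3 ≤ VLMAX=4, so vl = 3
vd[0] add(0xa4,0xb3) -> 0x157
vd[1] add(0x72,0x94) -> 0x106
vd[2] add(0xf2,0x4f) -> 0x141
vd[3] tail/keep -> 0x3a

vd = [343, 262, 321, 58]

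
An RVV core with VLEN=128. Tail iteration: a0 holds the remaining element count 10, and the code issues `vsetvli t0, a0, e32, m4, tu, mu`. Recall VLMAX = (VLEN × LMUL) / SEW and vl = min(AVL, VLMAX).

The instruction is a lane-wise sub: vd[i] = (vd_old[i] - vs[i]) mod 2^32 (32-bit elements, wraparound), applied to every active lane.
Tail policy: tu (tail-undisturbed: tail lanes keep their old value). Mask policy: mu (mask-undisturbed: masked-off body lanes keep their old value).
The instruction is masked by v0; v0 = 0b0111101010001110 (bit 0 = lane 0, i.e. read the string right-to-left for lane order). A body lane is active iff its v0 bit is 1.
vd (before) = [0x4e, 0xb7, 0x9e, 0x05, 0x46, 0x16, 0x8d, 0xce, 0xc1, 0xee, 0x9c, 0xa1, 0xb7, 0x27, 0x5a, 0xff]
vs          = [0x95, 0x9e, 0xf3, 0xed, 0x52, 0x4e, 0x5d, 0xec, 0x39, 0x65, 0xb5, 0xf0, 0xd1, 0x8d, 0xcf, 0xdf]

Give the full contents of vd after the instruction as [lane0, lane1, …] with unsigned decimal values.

vd = [78, 25, 4294967211, 4294967064, 70, 22, 141, 4294967266, 193, 137, 156, 161, 183, 39, 90, 255]

VLMAX = (128 × 4) / 32 = 16 lanes
vl ← min(10, 16) = 10
  i=0: mask-off/keep → 78
  i=1: sub(0xb7,0x9e) → 25
  i=2: sub(0x9e,0xf3) → 4294967211
  i=3: sub(0x05,0xed) → 4294967064
  i=4: mask-off/keep → 70
  i=5: mask-off/keep → 22
  i=6: mask-off/keep → 141
  i=7: sub(0xce,0xec) → 4294967266
  i=8: mask-off/keep → 193
  i=9: sub(0xee,0x65) → 137
  i=10: tail/keep → 156
  i=11: tail/keep → 161
  i=12: tail/keep → 183
  i=13: tail/keep → 39
  i=14: tail/keep → 90
  i=15: tail/keep → 255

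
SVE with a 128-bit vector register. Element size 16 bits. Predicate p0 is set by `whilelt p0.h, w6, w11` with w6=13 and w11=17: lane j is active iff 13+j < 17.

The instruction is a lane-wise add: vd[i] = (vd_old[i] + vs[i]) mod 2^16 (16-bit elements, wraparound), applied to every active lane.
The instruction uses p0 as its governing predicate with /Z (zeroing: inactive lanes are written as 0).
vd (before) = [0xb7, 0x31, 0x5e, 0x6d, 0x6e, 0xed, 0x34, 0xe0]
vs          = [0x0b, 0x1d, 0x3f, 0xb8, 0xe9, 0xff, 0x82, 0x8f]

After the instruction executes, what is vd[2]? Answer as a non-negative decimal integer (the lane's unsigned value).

vd[2] = 157

lane count: 128 div 16 = 8
active while 13+j < 17, i.e. j ∈ [0,4) capped at 8 ⇒ 4
[0] add(0xb7,0x0b) = 0xc2
[1] add(0x31,0x1d) = 0x4e
[2] add(0x5e,0x3f) = 0x9d
[3] add(0x6d,0xb8) = 0x125
[4] tail/zero = 0x00
[5] tail/zero = 0x00
[6] tail/zero = 0x00
[7] tail/zero = 0x00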